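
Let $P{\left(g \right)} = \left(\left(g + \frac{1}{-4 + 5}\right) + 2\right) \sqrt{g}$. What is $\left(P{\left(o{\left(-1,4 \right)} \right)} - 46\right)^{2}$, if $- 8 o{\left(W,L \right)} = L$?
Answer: $\frac{16903}{8} - 115 i \sqrt{2} \approx 2112.9 - 162.63 i$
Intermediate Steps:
$o{\left(W,L \right)} = - \frac{L}{8}$
$P{\left(g \right)} = \sqrt{g} \left(3 + g\right)$ ($P{\left(g \right)} = \left(\left(g + 1^{-1}\right) + 2\right) \sqrt{g} = \left(\left(g + 1\right) + 2\right) \sqrt{g} = \left(\left(1 + g\right) + 2\right) \sqrt{g} = \left(3 + g\right) \sqrt{g} = \sqrt{g} \left(3 + g\right)$)
$\left(P{\left(o{\left(-1,4 \right)} \right)} - 46\right)^{2} = \left(\sqrt{\left(- \frac{1}{8}\right) 4} \left(3 - \frac{1}{2}\right) - 46\right)^{2} = \left(\sqrt{- \frac{1}{2}} \left(3 - \frac{1}{2}\right) - 46\right)^{2} = \left(\frac{i \sqrt{2}}{2} \cdot \frac{5}{2} - 46\right)^{2} = \left(\frac{5 i \sqrt{2}}{4} - 46\right)^{2} = \left(-46 + \frac{5 i \sqrt{2}}{4}\right)^{2}$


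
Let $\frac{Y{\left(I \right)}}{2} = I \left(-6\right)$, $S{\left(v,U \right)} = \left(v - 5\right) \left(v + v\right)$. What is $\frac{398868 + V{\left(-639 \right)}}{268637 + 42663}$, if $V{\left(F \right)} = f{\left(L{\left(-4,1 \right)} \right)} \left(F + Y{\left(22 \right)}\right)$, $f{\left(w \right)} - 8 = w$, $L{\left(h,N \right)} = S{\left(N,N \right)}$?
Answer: $\frac{99717}{77825} \approx 1.2813$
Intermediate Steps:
$S{\left(v,U \right)} = 2 v \left(-5 + v\right)$ ($S{\left(v,U \right)} = \left(-5 + v\right) 2 v = 2 v \left(-5 + v\right)$)
$L{\left(h,N \right)} = 2 N \left(-5 + N\right)$
$f{\left(w \right)} = 8 + w$
$Y{\left(I \right)} = - 12 I$ ($Y{\left(I \right)} = 2 I \left(-6\right) = 2 \left(- 6 I\right) = - 12 I$)
$V{\left(F \right)} = 0$ ($V{\left(F \right)} = \left(8 + 2 \cdot 1 \left(-5 + 1\right)\right) \left(F - 264\right) = \left(8 + 2 \cdot 1 \left(-4\right)\right) \left(F - 264\right) = \left(8 - 8\right) \left(-264 + F\right) = 0 \left(-264 + F\right) = 0$)
$\frac{398868 + V{\left(-639 \right)}}{268637 + 42663} = \frac{398868 + 0}{268637 + 42663} = \frac{398868}{311300} = 398868 \cdot \frac{1}{311300} = \frac{99717}{77825}$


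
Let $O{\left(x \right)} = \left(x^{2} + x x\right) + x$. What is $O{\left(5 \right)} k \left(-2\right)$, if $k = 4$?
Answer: $-440$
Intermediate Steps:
$O{\left(x \right)} = x + 2 x^{2}$ ($O{\left(x \right)} = \left(x^{2} + x^{2}\right) + x = 2 x^{2} + x = x + 2 x^{2}$)
$O{\left(5 \right)} k \left(-2\right) = 5 \left(1 + 2 \cdot 5\right) 4 \left(-2\right) = 5 \left(1 + 10\right) 4 \left(-2\right) = 5 \cdot 11 \cdot 4 \left(-2\right) = 55 \cdot 4 \left(-2\right) = 220 \left(-2\right) = -440$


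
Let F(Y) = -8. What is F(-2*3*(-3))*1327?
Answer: -10616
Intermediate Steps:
F(-2*3*(-3))*1327 = -8*1327 = -10616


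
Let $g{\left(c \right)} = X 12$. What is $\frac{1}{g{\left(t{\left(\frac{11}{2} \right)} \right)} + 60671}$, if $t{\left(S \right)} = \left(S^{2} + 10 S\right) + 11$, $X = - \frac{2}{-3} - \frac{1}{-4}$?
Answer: $\frac{1}{60682} \approx 1.6479 \cdot 10^{-5}$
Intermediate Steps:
$X = \frac{11}{12}$ ($X = \left(-2\right) \left(- \frac{1}{3}\right) - - \frac{1}{4} = \frac{2}{3} + \frac{1}{4} = \frac{11}{12} \approx 0.91667$)
$t{\left(S \right)} = 11 + S^{2} + 10 S$
$g{\left(c \right)} = 11$ ($g{\left(c \right)} = \frac{11}{12} \cdot 12 = 11$)
$\frac{1}{g{\left(t{\left(\frac{11}{2} \right)} \right)} + 60671} = \frac{1}{11 + 60671} = \frac{1}{60682}$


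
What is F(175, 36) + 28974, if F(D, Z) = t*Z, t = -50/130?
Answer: 376482/13 ≈ 28960.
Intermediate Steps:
t = -5/13 (t = -50*1/130 = -5/13 ≈ -0.38462)
F(D, Z) = -5*Z/13
F(175, 36) + 28974 = -5/13*36 + 28974 = -180/13 + 28974 = 376482/13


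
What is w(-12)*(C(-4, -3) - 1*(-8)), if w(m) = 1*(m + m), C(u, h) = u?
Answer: -96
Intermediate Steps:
w(m) = 2*m (w(m) = 1*(2*m) = 2*m)
w(-12)*(C(-4, -3) - 1*(-8)) = (2*(-12))*(-4 - 1*(-8)) = -24*(-4 + 8) = -24*4 = -96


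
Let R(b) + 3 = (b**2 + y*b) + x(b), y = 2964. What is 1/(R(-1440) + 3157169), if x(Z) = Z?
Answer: 1/961166 ≈ 1.0404e-6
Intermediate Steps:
R(b) = -3 + b**2 + 2965*b (R(b) = -3 + ((b**2 + 2964*b) + b) = -3 + (b**2 + 2965*b) = -3 + b**2 + 2965*b)
1/(R(-1440) + 3157169) = 1/((-3 + (-1440)**2 + 2965*(-1440)) + 3157169) = 1/((-3 + 2073600 - 4269600) + 3157169) = 1/(-2196003 + 3157169) = 1/961166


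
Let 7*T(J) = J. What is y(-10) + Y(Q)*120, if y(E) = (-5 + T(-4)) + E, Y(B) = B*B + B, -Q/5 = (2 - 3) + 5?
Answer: 319091/7 ≈ 45584.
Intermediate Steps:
Q = -20 (Q = -5*((2 - 3) + 5) = -5*(-1 + 5) = -5*4 = -20)
Y(B) = B + B² (Y(B) = B² + B = B + B²)
T(J) = J/7
y(E) = -39/7 + E (y(E) = (-5 + (⅐)*(-4)) + E = (-5 - 4/7) + E = -39/7 + E)
y(-10) + Y(Q)*120 = (-39/7 - 10) - 20*(1 - 20)*120 = -109/7 - 20*(-19)*120 = -109/7 + 380*120 = -109/7 + 45600 = 319091/7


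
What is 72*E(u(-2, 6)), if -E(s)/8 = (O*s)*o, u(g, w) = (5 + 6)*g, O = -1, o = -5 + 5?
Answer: 0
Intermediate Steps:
o = 0
u(g, w) = 11*g
E(s) = 0 (E(s) = -8*(-s)*0 = -8*0 = 0)
72*E(u(-2, 6)) = 72*0 = 0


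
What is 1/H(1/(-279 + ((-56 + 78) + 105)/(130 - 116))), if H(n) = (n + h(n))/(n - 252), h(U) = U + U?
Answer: 68023/3 ≈ 22674.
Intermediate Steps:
h(U) = 2*U
H(n) = 3*n/(-252 + n) (H(n) = (n + 2*n)/(n - 252) = (3*n)/(-252 + n) = 3*n/(-252 + n))
1/H(1/(-279 + ((-56 + 78) + 105)/(130 - 116))) = 1/(3/((-279 + ((-56 + 78) + 105)/(130 - 116))*(-252 + 1/(-279 + ((-56 + 78) + 105)/(130 - 116))))) = 1/(3/((-279 + (22 + 105)/14)*(-252 + 1/(-279 + (22 + 105)/14)))) = 1/(3/((-279 + 127*(1/14))*(-252 + 1/(-279 + 127*(1/14))))) = 1/(3/((-279 + 127/14)*(-252 + 1/(-279 + 127/14)))) = 1/(3/((-3779/14)*(-252 + 1/(-3779/14)))) = 1/(3*(-14/3779)/(-252 - 14/3779)) = 1/(3*(-14/3779)/(-952322/3779)) = 1/(3*(-14/3779)*(-3779/952322)) = 1/(3/68023) = 68023/3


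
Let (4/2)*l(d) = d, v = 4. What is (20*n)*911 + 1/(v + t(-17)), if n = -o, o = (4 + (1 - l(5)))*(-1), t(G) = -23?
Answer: 865449/19 ≈ 45550.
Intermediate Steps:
l(d) = d/2
o = -5/2 (o = (4 + (1 - 5/2))*(-1) = (4 - 3/2)*(-1) = (5/2)*(-1) = -5/2 ≈ -2.5000)
n = 5/2 (n = -1*(-5/2) = 5/2 ≈ 2.5000)
(20*n)*911 + 1/(v + t(-17)) = (20*(5/2))*911 + 1/(4 - 23) = 50*911 + 1/(-19) = 45550 - 1/19 = 865449/19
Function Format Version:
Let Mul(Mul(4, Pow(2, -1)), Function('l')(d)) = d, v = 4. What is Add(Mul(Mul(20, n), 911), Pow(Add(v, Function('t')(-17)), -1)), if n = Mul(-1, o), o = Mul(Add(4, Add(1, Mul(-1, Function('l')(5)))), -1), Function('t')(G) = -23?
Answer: Rational(865449, 19) ≈ 45550.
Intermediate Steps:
Function('l')(d) = Mul(Rational(1, 2), d)
o = Rational(-5, 2) (o = Mul(Add(4, Add(1, Mul(-1, Mul(Rational(1, 2), 5)))), -1) = Mul(Add(4, Add(1, Mul(-1, Rational(5, 2)))), -1) = Mul(Add(4, Add(1, Rational(-5, 2))), -1) = Mul(Add(4, Rational(-3, 2)), -1) = Mul(Rational(5, 2), -1) = Rational(-5, 2) ≈ -2.5000)
n = Rational(5, 2) (n = Mul(-1, Rational(-5, 2)) = Rational(5, 2) ≈ 2.5000)
Add(Mul(Mul(20, n), 911), Pow(Add(v, Function('t')(-17)), -1)) = Add(Mul(Mul(20, Rational(5, 2)), 911), Pow(Add(4, -23), -1)) = Add(Mul(50, 911), Pow(-19, -1)) = Add(45550, Rational(-1, 19)) = Rational(865449, 19)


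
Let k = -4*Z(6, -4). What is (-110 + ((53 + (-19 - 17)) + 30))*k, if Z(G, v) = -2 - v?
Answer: 504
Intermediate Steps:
k = -8 (k = -4*(-2 - 1*(-4)) = -4*(-2 + 4) = -4*2 = -8)
(-110 + ((53 + (-19 - 17)) + 30))*k = (-110 + ((53 + (-19 - 17)) + 30))*(-8) = (-110 + ((53 - 36) + 30))*(-8) = (-110 + (17 + 30))*(-8) = (-110 + 47)*(-8) = -63*(-8) = 504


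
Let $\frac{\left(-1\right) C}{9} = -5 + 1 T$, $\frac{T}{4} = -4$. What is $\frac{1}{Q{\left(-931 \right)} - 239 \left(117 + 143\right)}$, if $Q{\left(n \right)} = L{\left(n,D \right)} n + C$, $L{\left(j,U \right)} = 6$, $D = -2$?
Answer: $- \frac{1}{67537} \approx -1.4807 \cdot 10^{-5}$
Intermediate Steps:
$T = -16$ ($T = 4 \left(-4\right) = -16$)
$C = 189$ ($C = - 9 \left(-5 + 1 \left(-16\right)\right) = - 9 \left(-5 - 16\right) = \left(-9\right) \left(-21\right) = 189$)
$Q{\left(n \right)} = 189 + 6 n$ ($Q{\left(n \right)} = 6 n + 189 = 189 + 6 n$)
$\frac{1}{Q{\left(-931 \right)} - 239 \left(117 + 143\right)} = \frac{1}{\left(189 + 6 \left(-931\right)\right) - 239 \left(117 + 143\right)} = \frac{1}{\left(189 - 5586\right) - 62140} = \frac{1}{-5397 - 62140} = \frac{1}{-67537} = - \frac{1}{67537}$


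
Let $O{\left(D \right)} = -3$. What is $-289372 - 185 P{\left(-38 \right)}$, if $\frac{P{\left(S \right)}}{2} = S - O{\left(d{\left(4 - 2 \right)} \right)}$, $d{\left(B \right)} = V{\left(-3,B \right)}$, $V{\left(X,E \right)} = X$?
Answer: $-276422$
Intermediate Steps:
$d{\left(B \right)} = -3$
$P{\left(S \right)} = 6 + 2 S$ ($P{\left(S \right)} = 2 \left(S - -3\right) = 2 \left(S + 3\right) = 2 \left(3 + S\right) = 6 + 2 S$)
$-289372 - 185 P{\left(-38 \right)} = -289372 - 185 \left(6 + 2 \left(-38\right)\right) = -289372 - 185 \left(6 - 76\right) = -289372 - -12950 = -289372 + 12950 = -276422$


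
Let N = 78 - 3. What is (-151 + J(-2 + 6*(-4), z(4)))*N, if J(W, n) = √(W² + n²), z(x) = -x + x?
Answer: -9375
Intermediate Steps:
z(x) = 0
N = 75
(-151 + J(-2 + 6*(-4), z(4)))*N = (-151 + √((-2 + 6*(-4))² + 0²))*75 = (-151 + √((-2 - 24)² + 0))*75 = (-151 + √((-26)² + 0))*75 = (-151 + √(676 + 0))*75 = (-151 + √676)*75 = (-151 + 26)*75 = -125*75 = -9375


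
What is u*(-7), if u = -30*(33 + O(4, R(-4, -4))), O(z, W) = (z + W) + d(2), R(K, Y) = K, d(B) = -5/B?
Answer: 6405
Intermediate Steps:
O(z, W) = -5/2 + W + z (O(z, W) = (z + W) - 5/2 = (W + z) - 5*½ = (W + z) - 5/2 = -5/2 + W + z)
u = -915 (u = -30*(33 + (-5/2 - 4 + 4)) = -30*(33 - 5/2) = -30*61/2 = -915)
u*(-7) = -915*(-7) = 6405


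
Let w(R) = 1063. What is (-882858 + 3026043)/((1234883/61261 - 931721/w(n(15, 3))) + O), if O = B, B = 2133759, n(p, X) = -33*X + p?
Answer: 9304343775397/9259704390379 ≈ 1.0048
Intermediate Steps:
n(p, X) = p - 33*X
O = 2133759
(-882858 + 3026043)/((1234883/61261 - 931721/w(n(15, 3))) + O) = (-882858 + 3026043)/((1234883/61261 - 931721/1063) + 2133759) = 2143185/((1234883*(1/61261) - 931721*1/1063) + 2133759) = 2143185/((1234883/61261 - 931721/1063) + 2133759) = 2143185/(-55765479552/65120443 + 2133759) = 2143185/(138895565855685/65120443) = 2143185*(65120443/138895565855685) = 9304343775397/9259704390379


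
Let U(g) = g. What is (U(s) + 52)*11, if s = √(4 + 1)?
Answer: 572 + 11*√5 ≈ 596.60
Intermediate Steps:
s = √5 ≈ 2.2361
(U(s) + 52)*11 = (√5 + 52)*11 = (52 + √5)*11 = 572 + 11*√5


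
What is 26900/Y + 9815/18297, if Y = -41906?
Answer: -40440955/383377041 ≈ -0.10549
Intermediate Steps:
26900/Y + 9815/18297 = 26900/(-41906) + 9815/18297 = 26900*(-1/41906) + 9815*(1/18297) = -13450/20953 + 9815/18297 = -40440955/383377041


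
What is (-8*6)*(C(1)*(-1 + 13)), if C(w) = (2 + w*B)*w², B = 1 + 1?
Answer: -2304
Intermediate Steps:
B = 2
C(w) = w²*(2 + 2*w) (C(w) = (2 + w*2)*w² = (2 + 2*w)*w² = w²*(2 + 2*w))
(-8*6)*(C(1)*(-1 + 13)) = (-8*6)*((2*1²*(1 + 1))*(-1 + 13)) = -48*2*1*2*12 = -192*12 = -48*48 = -2304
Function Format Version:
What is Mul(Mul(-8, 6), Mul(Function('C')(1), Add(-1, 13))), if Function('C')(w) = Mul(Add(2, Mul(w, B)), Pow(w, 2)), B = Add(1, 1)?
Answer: -2304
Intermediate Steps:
B = 2
Function('C')(w) = Mul(Pow(w, 2), Add(2, Mul(2, w))) (Function('C')(w) = Mul(Add(2, Mul(w, 2)), Pow(w, 2)) = Mul(Add(2, Mul(2, w)), Pow(w, 2)) = Mul(Pow(w, 2), Add(2, Mul(2, w))))
Mul(Mul(-8, 6), Mul(Function('C')(1), Add(-1, 13))) = Mul(Mul(-8, 6), Mul(Mul(2, Pow(1, 2), Add(1, 1)), Add(-1, 13))) = Mul(-48, Mul(Mul(2, 1, 2), 12)) = Mul(-48, Mul(4, 12)) = Mul(-48, 48) = -2304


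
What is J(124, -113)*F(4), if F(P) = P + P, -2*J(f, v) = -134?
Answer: 536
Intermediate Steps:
J(f, v) = 67 (J(f, v) = -½*(-134) = 67)
F(P) = 2*P
J(124, -113)*F(4) = 67*(2*4) = 67*8 = 536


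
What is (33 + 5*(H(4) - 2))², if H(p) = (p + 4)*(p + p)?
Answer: 117649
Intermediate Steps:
H(p) = 2*p*(4 + p) (H(p) = (4 + p)*(2*p) = 2*p*(4 + p))
(33 + 5*(H(4) - 2))² = (33 + 5*(2*4*(4 + 4) - 2))² = (33 + 5*(2*4*8 - 2))² = (33 + 5*(64 - 2))² = (33 + 5*62)² = (33 + 310)² = 343² = 117649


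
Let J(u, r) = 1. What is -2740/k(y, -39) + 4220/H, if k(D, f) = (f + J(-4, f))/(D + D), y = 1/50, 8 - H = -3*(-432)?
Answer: -11997/30590 ≈ -0.39219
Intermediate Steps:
H = -1288 (H = 8 - (-3)*(-432) = 8 - 1*1296 = 8 - 1296 = -1288)
y = 1/50 ≈ 0.020000
k(D, f) = (1 + f)/(2*D) (k(D, f) = (f + 1)/(D + D) = (1 + f)/((2*D)) = (1 + f)*(1/(2*D)) = (1 + f)/(2*D))
-2740/k(y, -39) + 4220/H = -2740*1/(25*(1 - 39)) + 4220/(-1288) = -2740/((1/2)*50*(-38)) + 4220*(-1/1288) = -2740/(-950) - 1055/322 = -2740*(-1/950) - 1055/322 = 274/95 - 1055/322 = -11997/30590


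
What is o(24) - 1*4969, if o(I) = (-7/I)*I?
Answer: -4976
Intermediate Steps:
o(I) = -7
o(24) - 1*4969 = -7 - 1*4969 = -7 - 4969 = -4976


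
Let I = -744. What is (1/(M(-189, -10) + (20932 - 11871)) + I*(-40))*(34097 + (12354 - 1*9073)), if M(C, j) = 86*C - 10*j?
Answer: 7890035265662/7093 ≈ 1.1124e+9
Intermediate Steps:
M(C, j) = -10*j + 86*C
(1/(M(-189, -10) + (20932 - 11871)) + I*(-40))*(34097 + (12354 - 1*9073)) = (1/((-10*(-10) + 86*(-189)) + (20932 - 11871)) - 744*(-40))*(34097 + (12354 - 1*9073)) = (1/((100 - 16254) + 9061) + 29760)*(34097 + (12354 - 9073)) = (1/(-16154 + 9061) + 29760)*(34097 + 3281) = (1/(-7093) + 29760)*37378 = (-1/7093 + 29760)*37378 = (211087679/7093)*37378 = 7890035265662/7093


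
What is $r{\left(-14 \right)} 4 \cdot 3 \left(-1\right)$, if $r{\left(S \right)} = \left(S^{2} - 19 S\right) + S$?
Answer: $-5376$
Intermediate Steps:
$r{\left(S \right)} = S^{2} - 18 S$
$r{\left(-14 \right)} 4 \cdot 3 \left(-1\right) = - 14 \left(-18 - 14\right) 4 \cdot 3 \left(-1\right) = \left(-14\right) \left(-32\right) 12 \left(-1\right) = 448 \left(-12\right) = -5376$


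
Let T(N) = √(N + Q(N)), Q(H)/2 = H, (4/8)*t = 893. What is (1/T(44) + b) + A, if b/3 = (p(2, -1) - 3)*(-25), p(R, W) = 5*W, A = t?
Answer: 2386 + √33/66 ≈ 2386.1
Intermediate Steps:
t = 1786 (t = 2*893 = 1786)
Q(H) = 2*H
T(N) = √3*√N (T(N) = √(N + 2*N) = √(3*N) = √3*√N)
A = 1786
b = 600 (b = 3*((5*(-1) - 3)*(-25)) = 3*((-5 - 3)*(-25)) = 3*(-8*(-25)) = 3*200 = 600)
(1/T(44) + b) + A = (1/(√3*√44) + 600) + 1786 = (1/(√3*(2*√11)) + 600) + 1786 = (1/(2*√33) + 600) + 1786 = (√33/66 + 600) + 1786 = (600 + √33/66) + 1786 = 2386 + √33/66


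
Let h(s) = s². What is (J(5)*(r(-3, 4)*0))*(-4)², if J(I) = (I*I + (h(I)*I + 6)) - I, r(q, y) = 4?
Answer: 0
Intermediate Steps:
J(I) = 6 + I² + I³ - I (J(I) = (I*I + (I²*I + 6)) - I = (I² + (I³ + 6)) - I = (I² + (6 + I³)) - I = (6 + I² + I³) - I = 6 + I² + I³ - I)
(J(5)*(r(-3, 4)*0))*(-4)² = ((6 + 5² + 5³ - 1*5)*(4*0))*(-4)² = ((6 + 25 + 125 - 5)*0)*16 = (151*0)*16 = 0*16 = 0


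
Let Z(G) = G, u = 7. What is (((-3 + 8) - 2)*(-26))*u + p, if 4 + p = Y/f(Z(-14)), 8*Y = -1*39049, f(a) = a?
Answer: -22551/112 ≈ -201.35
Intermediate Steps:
Y = -39049/8 (Y = (-1*39049)/8 = (⅛)*(-39049) = -39049/8 ≈ -4881.1)
p = 38601/112 (p = -4 - 39049/8/(-14) = -4 - 39049/8*(-1/14) = -4 + 39049/112 = 38601/112 ≈ 344.65)
(((-3 + 8) - 2)*(-26))*u + p = (((-3 + 8) - 2)*(-26))*7 + 38601/112 = ((5 - 2)*(-26))*7 + 38601/112 = (3*(-26))*7 + 38601/112 = -78*7 + 38601/112 = -546 + 38601/112 = -22551/112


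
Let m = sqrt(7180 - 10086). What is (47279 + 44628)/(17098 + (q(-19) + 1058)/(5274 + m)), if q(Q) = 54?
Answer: 10928609004240517/2033138507007630 + 12775073*I*sqrt(2906)/1016569253503815 ≈ 5.3752 + 6.7745e-7*I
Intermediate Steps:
m = I*sqrt(2906) (m = sqrt(-2906) = I*sqrt(2906) ≈ 53.907*I)
(47279 + 44628)/(17098 + (q(-19) + 1058)/(5274 + m)) = (47279 + 44628)/(17098 + (54 + 1058)/(5274 + I*sqrt(2906))) = 91907/(17098 + 1112/(5274 + I*sqrt(2906)))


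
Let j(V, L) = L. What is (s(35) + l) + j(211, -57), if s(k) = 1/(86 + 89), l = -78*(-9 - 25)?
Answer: 454126/175 ≈ 2595.0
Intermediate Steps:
l = 2652 (l = -78*(-34) = 2652)
s(k) = 1/175
(s(35) + l) + j(211, -57) = (1/175 + 2652) - 57 = 464101/175 - 57 = 454126/175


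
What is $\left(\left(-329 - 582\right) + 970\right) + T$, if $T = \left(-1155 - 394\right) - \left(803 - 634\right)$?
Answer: $-1659$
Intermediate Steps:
$T = -1718$ ($T = \left(-1155 - 394\right) - \left(803 - 634\right) = -1549 - 169 = -1718$)
$\left(\left(-329 - 582\right) + 970\right) + T = \left(\left(-329 - 582\right) + 970\right) - 1718 = \left(-911 + 970\right) - 1718 = 59 - 1718 = -1659$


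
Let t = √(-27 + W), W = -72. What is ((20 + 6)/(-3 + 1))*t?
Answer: -39*I*√11 ≈ -129.35*I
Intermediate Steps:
t = 3*I*√11 (t = √(-27 - 72) = √(-99) = 3*I*√11 ≈ 9.9499*I)
((20 + 6)/(-3 + 1))*t = ((20 + 6)/(-3 + 1))*(3*I*√11) = (26/(-2))*(3*I*√11) = (26*(-½))*(3*I*√11) = -39*I*√11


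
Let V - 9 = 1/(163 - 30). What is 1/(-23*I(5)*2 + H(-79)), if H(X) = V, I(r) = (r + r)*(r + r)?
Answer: -133/610602 ≈ -0.00021782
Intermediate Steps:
I(r) = 4*r² (I(r) = (2*r)*(2*r) = 4*r²)
V = 1198/133 (V = 9 + 1/(163 - 30) = 9 + 1/133 = 1198/133 ≈ 9.0075)
H(X) = 1198/133
1/(-23*I(5)*2 + H(-79)) = 1/(-92*5²*2 + 1198/133) = 1/(-92*25*2 + 1198/133) = 1/(-23*100*2 + 1198/133) = 1/(-2300*2 + 1198/133) = 1/(-4600 + 1198/133) = 1/(-610602/133) = -133/610602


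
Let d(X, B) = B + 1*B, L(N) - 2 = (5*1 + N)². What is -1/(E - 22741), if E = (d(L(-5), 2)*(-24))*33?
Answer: 1/25909 ≈ 3.8597e-5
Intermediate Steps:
L(N) = 2 + (5 + N)² (L(N) = 2 + (5*1 + N)² = 2 + (5 + N)²)
d(X, B) = 2*B (d(X, B) = B + B = 2*B)
E = -3168 (E = ((2*2)*(-24))*33 = (4*(-24))*33 = -96*33 = -3168)
-1/(E - 22741) = -1/(-3168 - 22741) = -1/(-25909) = -1*(-1/25909) = 1/25909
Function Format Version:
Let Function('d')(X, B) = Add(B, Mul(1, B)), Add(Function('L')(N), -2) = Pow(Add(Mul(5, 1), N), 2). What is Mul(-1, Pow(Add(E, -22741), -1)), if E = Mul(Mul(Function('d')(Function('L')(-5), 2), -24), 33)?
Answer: Rational(1, 25909) ≈ 3.8597e-5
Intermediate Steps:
Function('L')(N) = Add(2, Pow(Add(5, N), 2)) (Function('L')(N) = Add(2, Pow(Add(Mul(5, 1), N), 2)) = Add(2, Pow(Add(5, N), 2)))
Function('d')(X, B) = Mul(2, B) (Function('d')(X, B) = Add(B, B) = Mul(2, B))
E = -3168 (E = Mul(Mul(Mul(2, 2), -24), 33) = Mul(Mul(4, -24), 33) = Mul(-96, 33) = -3168)
Mul(-1, Pow(Add(E, -22741), -1)) = Mul(-1, Pow(Add(-3168, -22741), -1)) = Mul(-1, Pow(-25909, -1)) = Mul(-1, Rational(-1, 25909)) = Rational(1, 25909)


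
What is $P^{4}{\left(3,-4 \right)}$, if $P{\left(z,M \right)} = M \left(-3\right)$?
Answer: $20736$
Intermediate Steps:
$P{\left(z,M \right)} = - 3 M$
$P^{4}{\left(3,-4 \right)} = \left(\left(-3\right) \left(-4\right)\right)^{4} = 12^{4} = 20736$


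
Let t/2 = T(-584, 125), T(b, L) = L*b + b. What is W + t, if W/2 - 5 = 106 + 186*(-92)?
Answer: -181170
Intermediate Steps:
T(b, L) = b + L*b
W = -34002 (W = 10 + 2*(106 + 186*(-92)) = 10 + 2*(106 - 17112) = 10 + 2*(-17006) = 10 - 34012 = -34002)
t = -147168 (t = 2*(-584*(1 + 125)) = 2*(-584*126) = 2*(-73584) = -147168)
W + t = -34002 - 147168 = -181170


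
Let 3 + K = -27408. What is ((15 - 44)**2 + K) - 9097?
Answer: -35667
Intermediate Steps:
K = -27411 (K = -3 - 27408 = -27411)
((15 - 44)**2 + K) - 9097 = ((15 - 44)**2 - 27411) - 9097 = ((-29)**2 - 27411) - 9097 = (841 - 27411) - 9097 = -26570 - 9097 = -35667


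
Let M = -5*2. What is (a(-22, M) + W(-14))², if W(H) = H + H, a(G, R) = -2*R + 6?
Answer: 4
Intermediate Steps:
M = -10
a(G, R) = 6 - 2*R
W(H) = 2*H
(a(-22, M) + W(-14))² = ((6 - 2*(-10)) + 2*(-14))² = ((6 + 20) - 28)² = (26 - 28)² = (-2)² = 4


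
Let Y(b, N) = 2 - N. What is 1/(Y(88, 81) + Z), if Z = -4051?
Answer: -1/4130 ≈ -0.00024213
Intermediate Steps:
1/(Y(88, 81) + Z) = 1/((2 - 1*81) - 4051) = 1/((2 - 81) - 4051) = 1/(-79 - 4051) = 1/(-4130) = -1/4130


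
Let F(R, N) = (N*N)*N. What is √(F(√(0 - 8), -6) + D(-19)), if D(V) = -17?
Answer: I*√233 ≈ 15.264*I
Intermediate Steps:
F(R, N) = N³ (F(R, N) = N²*N = N³)
√(F(√(0 - 8), -6) + D(-19)) = √((-6)³ - 17) = √(-216 - 17) = √(-233) = I*√233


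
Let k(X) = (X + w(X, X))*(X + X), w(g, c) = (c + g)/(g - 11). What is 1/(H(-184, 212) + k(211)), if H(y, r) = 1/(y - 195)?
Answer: 18950/1704219309 ≈ 1.1119e-5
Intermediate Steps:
w(g, c) = (c + g)/(-11 + g)
H(y, r) = 1/(-195 + y)
k(X) = 2*X*(X + 2*X/(-11 + X)) (k(X) = (X + (X + X)/(-11 + X))*(X + X) = (X + (2*X)/(-11 + X))*(2*X) = (X + 2*X/(-11 + X))*(2*X) = 2*X*(X + 2*X/(-11 + X)))
1/(H(-184, 212) + k(211)) = 1/(1/(-195 - 184) + 2*211²*(-9 + 211)/(-11 + 211)) = 1/(1/(-379) + 2*44521*202/200) = 1/(-1/379 + 2*44521*(1/200)*202) = 1/(-1/379 + 4496621/50) = 1/(1704219309/18950) = 18950/1704219309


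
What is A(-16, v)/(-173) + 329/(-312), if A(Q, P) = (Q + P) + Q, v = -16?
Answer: -41941/53976 ≈ -0.77703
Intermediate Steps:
A(Q, P) = P + 2*Q (A(Q, P) = (P + Q) + Q = P + 2*Q)
A(-16, v)/(-173) + 329/(-312) = (-16 + 2*(-16))/(-173) + 329/(-312) = (-16 - 32)*(-1/173) + 329*(-1/312) = -48*(-1/173) - 329/312 = 48/173 - 329/312 = -41941/53976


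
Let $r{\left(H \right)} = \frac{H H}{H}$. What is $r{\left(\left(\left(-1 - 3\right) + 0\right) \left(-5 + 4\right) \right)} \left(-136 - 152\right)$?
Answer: $-1152$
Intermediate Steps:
$r{\left(H \right)} = H$ ($r{\left(H \right)} = \frac{H^{2}}{H} = H$)
$r{\left(\left(\left(-1 - 3\right) + 0\right) \left(-5 + 4\right) \right)} \left(-136 - 152\right) = \left(\left(-1 - 3\right) + 0\right) \left(-5 + 4\right) \left(-136 - 152\right) = \left(-4 + 0\right) \left(-1\right) \left(-288\right) = \left(-4\right) \left(-1\right) \left(-288\right) = 4 \left(-288\right) = -1152$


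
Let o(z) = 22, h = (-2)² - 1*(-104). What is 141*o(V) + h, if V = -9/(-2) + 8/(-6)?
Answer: 3210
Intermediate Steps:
h = 108 (h = 4 + 104 = 108)
V = 19/6 (V = -9*(-½) + 8*(-⅙) = 9/2 - 4/3 = 19/6 ≈ 3.1667)
141*o(V) + h = 141*22 + 108 = 3102 + 108 = 3210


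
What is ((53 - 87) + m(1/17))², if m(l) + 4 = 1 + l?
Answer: 394384/289 ≈ 1364.7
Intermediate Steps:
m(l) = -3 + l (m(l) = -4 + (1 + l) = -3 + l)
((53 - 87) + m(1/17))² = ((53 - 87) + (-3 + 1/17))² = (-34 + (-3 + 1/17))² = (-34 - 50/17)² = (-628/17)² = 394384/289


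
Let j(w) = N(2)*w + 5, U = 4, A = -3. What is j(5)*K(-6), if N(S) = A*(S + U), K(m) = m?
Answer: 510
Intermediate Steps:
N(S) = -12 - 3*S (N(S) = -3*(S + 4) = -3*(4 + S) = -12 - 3*S)
j(w) = 5 - 18*w (j(w) = (-12 - 3*2)*w + 5 = (-12 - 6)*w + 5 = -18*w + 5 = 5 - 18*w)
j(5)*K(-6) = (5 - 18*5)*(-6) = (5 - 90)*(-6) = -85*(-6) = 510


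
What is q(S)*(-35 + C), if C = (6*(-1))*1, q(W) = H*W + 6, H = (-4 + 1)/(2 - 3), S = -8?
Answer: 738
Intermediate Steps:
H = 3 (H = -3/(-1) = -3*(-1) = 3)
q(W) = 6 + 3*W (q(W) = 3*W + 6 = 6 + 3*W)
C = -6 (C = -6*1 = -6)
q(S)*(-35 + C) = (6 + 3*(-8))*(-35 - 6) = (6 - 24)*(-41) = -18*(-41) = 738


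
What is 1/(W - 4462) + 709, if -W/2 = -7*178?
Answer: 1396729/1970 ≈ 709.00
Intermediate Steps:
W = 2492 (W = -(-14)*178 = -2*(-1246) = 2492)
1/(W - 4462) + 709 = 1/(2492 - 4462) + 709 = 1/(-1970) + 709 = -1/1970 + 709 = 1396729/1970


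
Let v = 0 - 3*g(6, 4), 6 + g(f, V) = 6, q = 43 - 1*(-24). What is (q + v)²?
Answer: 4489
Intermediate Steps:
q = 67 (q = 43 + 24 = 67)
g(f, V) = 0 (g(f, V) = -6 + 6 = 0)
v = 0 (v = 0 - 3*0 = 0 + 0 = 0)
(q + v)² = (67 + 0)² = 67² = 4489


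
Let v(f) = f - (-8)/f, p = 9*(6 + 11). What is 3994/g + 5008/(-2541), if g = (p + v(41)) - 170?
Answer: 205565489/1260336 ≈ 163.10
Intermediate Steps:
p = 153 (p = 9*17 = 153)
v(f) = f + 8/f
g = 992/41 (g = (153 + (41 + 8/41)) - 170 = (153 + 1689/41) - 170 = 7962/41 - 170 = 992/41 ≈ 24.195)
3994/g + 5008/(-2541) = 3994/(992/41) + 5008/(-2541) = 3994*(41/992) + 5008*(-1/2541) = 81877/496 - 5008/2541 = 205565489/1260336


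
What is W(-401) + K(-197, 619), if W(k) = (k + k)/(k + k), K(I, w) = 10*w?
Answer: 6191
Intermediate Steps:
W(k) = 1 (W(k) = (2*k)/((2*k)) = (2*k)*(1/(2*k)) = 1)
W(-401) + K(-197, 619) = 1 + 10*619 = 1 + 6190 = 6191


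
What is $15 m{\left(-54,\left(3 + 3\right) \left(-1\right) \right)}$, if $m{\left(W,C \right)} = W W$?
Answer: $43740$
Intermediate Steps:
$m{\left(W,C \right)} = W^{2}$
$15 m{\left(-54,\left(3 + 3\right) \left(-1\right) \right)} = 15 \left(-54\right)^{2} = 15 \cdot 2916 = 43740$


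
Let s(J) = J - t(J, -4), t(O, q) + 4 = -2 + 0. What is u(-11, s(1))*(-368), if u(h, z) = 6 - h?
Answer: -6256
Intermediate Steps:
t(O, q) = -6 (t(O, q) = -4 + (-2 + 0) = -4 - 2 = -6)
s(J) = 6 + J (s(J) = J - 1*(-6) = J + 6 = 6 + J)
u(-11, s(1))*(-368) = (6 - 1*(-11))*(-368) = (6 + 11)*(-368) = 17*(-368) = -6256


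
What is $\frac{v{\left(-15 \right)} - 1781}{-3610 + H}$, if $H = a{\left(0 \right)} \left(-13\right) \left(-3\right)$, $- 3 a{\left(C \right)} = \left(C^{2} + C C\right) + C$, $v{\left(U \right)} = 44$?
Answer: $\frac{1737}{3610} \approx 0.48116$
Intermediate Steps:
$a{\left(C \right)} = - \frac{2 C^{2}}{3} - \frac{C}{3}$ ($a{\left(C \right)} = - \frac{\left(C^{2} + C C\right) + C}{3} = - \frac{\left(C^{2} + C^{2}\right) + C}{3} = - \frac{2 C^{2} + C}{3} = - \frac{C + 2 C^{2}}{3} = - \frac{2 C^{2}}{3} - \frac{C}{3}$)
$H = 0$ ($H = \left(- \frac{1}{3}\right) 0 \left(1 + 2 \cdot 0\right) \left(-13\right) \left(-3\right) = \left(- \frac{1}{3}\right) 0 \left(1 + 0\right) \left(-13\right) \left(-3\right) = \left(- \frac{1}{3}\right) 0 \cdot 1 \left(-13\right) \left(-3\right) = 0 \left(-13\right) \left(-3\right) = 0 \left(-3\right) = 0$)
$\frac{v{\left(-15 \right)} - 1781}{-3610 + H} = \frac{44 - 1781}{-3610 + 0} = - \frac{1737}{-3610} = \left(-1737\right) \left(- \frac{1}{3610}\right) = \frac{1737}{3610}$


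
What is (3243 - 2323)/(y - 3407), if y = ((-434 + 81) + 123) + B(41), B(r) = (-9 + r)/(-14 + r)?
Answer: -24840/98167 ≈ -0.25304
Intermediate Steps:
B(r) = (-9 + r)/(-14 + r)
y = -6178/27 (y = ((-434 + 81) + 123) + (-9 + 41)/(-14 + 41) = (-353 + 123) + 32/27 = -230 + (1/27)*32 = -230 + 32/27 = -6178/27 ≈ -228.81)
(3243 - 2323)/(y - 3407) = (3243 - 2323)/(-6178/27 - 3407) = 920/(-98167/27) = 920*(-27/98167) = -24840/98167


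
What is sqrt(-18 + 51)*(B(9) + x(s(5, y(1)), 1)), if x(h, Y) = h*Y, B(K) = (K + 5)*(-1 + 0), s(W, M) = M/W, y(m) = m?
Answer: -69*sqrt(33)/5 ≈ -79.275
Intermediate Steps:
B(K) = -5 - K (B(K) = (5 + K)*(-1) = -5 - K)
x(h, Y) = Y*h
sqrt(-18 + 51)*(B(9) + x(s(5, y(1)), 1)) = sqrt(-18 + 51)*((-5 - 1*9) + 1*(1/5)) = sqrt(33)*((-5 - 9) + 1*(1*(1/5))) = sqrt(33)*(-14 + 1*(1/5)) = sqrt(33)*(-14 + 1/5) = sqrt(33)*(-69/5) = -69*sqrt(33)/5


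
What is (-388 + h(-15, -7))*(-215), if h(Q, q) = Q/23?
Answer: 1921885/23 ≈ 83560.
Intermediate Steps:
h(Q, q) = Q/23 (h(Q, q) = Q*(1/23) = Q/23)
(-388 + h(-15, -7))*(-215) = (-388 + (1/23)*(-15))*(-215) = (-388 - 15/23)*(-215) = -8939/23*(-215) = 1921885/23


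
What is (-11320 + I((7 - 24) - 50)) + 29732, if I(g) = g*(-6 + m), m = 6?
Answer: 18412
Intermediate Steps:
I(g) = 0 (I(g) = g*(-6 + 6) = g*0 = 0)
(-11320 + I((7 - 24) - 50)) + 29732 = (-11320 + 0) + 29732 = -11320 + 29732 = 18412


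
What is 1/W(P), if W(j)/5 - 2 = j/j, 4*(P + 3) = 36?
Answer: 1/15 ≈ 0.066667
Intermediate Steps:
P = 6 (P = -3 + (1/4)*36 = -3 + 9 = 6)
W(j) = 15 (W(j) = 10 + 5*(j/j) = 10 + 5*1 = 10 + 5 = 15)
1/W(P) = 1/15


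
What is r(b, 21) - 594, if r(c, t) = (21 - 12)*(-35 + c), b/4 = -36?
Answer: -2205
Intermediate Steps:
b = -144 (b = 4*(-36) = -144)
r(c, t) = -315 + 9*c (r(c, t) = 9*(-35 + c) = -315 + 9*c)
r(b, 21) - 594 = (-315 + 9*(-144)) - 594 = (-315 - 1296) - 594 = -1611 - 594 = -2205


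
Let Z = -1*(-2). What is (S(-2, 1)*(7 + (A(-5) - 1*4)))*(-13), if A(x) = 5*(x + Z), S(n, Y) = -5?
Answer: -780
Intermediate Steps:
Z = 2
A(x) = 10 + 5*x (A(x) = 5*(x + 2) = 5*(2 + x) = 10 + 5*x)
(S(-2, 1)*(7 + (A(-5) - 1*4)))*(-13) = -5*(7 + ((10 + 5*(-5)) - 1*4))*(-13) = -5*(7 + ((10 - 25) - 4))*(-13) = -5*(7 + (-15 - 4))*(-13) = -5*(7 - 19)*(-13) = -5*(-12)*(-13) = 60*(-13) = -780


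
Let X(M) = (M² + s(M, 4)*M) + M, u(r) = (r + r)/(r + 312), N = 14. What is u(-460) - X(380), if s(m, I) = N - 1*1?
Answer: -5539410/37 ≈ -1.4971e+5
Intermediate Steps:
s(m, I) = 13 (s(m, I) = 14 - 1*1 = 14 - 1 = 13)
u(r) = 2*r/(312 + r) (u(r) = (2*r)/(312 + r) = 2*r/(312 + r))
X(M) = M² + 14*M (X(M) = (M² + 13*M) + M = M² + 14*M)
u(-460) - X(380) = 2*(-460)/(312 - 460) - 380*(14 + 380) = 2*(-460)/(-148) - 380*394 = 2*(-460)*(-1/148) - 1*149720 = 230/37 - 149720 = -5539410/37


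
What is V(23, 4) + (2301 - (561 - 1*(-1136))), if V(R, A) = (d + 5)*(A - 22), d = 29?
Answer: -8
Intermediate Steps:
V(R, A) = -748 + 34*A (V(R, A) = (29 + 5)*(A - 22) = 34*(-22 + A) = -748 + 34*A)
V(23, 4) + (2301 - (561 - 1*(-1136))) = (-748 + 34*4) + (2301 - (561 - 1*(-1136))) = (-748 + 136) + (2301 - (561 + 1136)) = -612 + (2301 - 1*1697) = -612 + (2301 - 1697) = -612 + 604 = -8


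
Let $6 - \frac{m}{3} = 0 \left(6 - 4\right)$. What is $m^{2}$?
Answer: $324$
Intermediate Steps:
$m = 18$ ($m = 18 - 3 \cdot 0 \left(6 - 4\right) = 18 - 3 \cdot 0 \cdot 2 = 18 - 0 = 18 + 0 = 18$)
$m^{2} = 18^{2} = 324$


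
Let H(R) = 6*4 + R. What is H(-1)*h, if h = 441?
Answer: 10143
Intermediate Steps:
H(R) = 24 + R
H(-1)*h = (24 - 1)*441 = 23*441 = 10143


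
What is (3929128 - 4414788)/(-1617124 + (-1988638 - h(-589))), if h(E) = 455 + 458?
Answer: 97132/721335 ≈ 0.13466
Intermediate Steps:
h(E) = 913
(3929128 - 4414788)/(-1617124 + (-1988638 - h(-589))) = (3929128 - 4414788)/(-1617124 + (-1988638 - 1*913)) = -485660/(-1617124 + (-1988638 - 913)) = -485660/(-1617124 - 1989551) = -485660/(-3606675) = -485660*(-1/3606675) = 97132/721335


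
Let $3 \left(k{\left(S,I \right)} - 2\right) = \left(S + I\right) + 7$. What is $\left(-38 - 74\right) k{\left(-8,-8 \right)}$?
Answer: $112$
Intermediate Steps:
$k{\left(S,I \right)} = \frac{13}{3} + \frac{I}{3} + \frac{S}{3}$ ($k{\left(S,I \right)} = 2 + \frac{\left(S + I\right) + 7}{3} = 2 + \frac{\left(I + S\right) + 7}{3} = 2 + \frac{7 + I + S}{3} = 2 + \left(\frac{7}{3} + \frac{I}{3} + \frac{S}{3}\right) = \frac{13}{3} + \frac{I}{3} + \frac{S}{3}$)
$\left(-38 - 74\right) k{\left(-8,-8 \right)} = \left(-38 - 74\right) \left(\frac{13}{3} + \frac{1}{3} \left(-8\right) + \frac{1}{3} \left(-8\right)\right) = - 112 \left(\frac{13}{3} - \frac{8}{3} - \frac{8}{3}\right) = \left(-112\right) \left(-1\right) = 112$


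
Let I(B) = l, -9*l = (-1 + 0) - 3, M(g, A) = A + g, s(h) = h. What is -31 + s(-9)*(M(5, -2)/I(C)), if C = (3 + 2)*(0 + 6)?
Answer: -367/4 ≈ -91.750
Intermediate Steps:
l = 4/9 (l = -((-1 + 0) - 3)/9 = -(-1 - 3)/9 = -1/9*(-4) = 4/9 ≈ 0.44444)
C = 30 (C = 5*6 = 30)
I(B) = 4/9
-31 + s(-9)*(M(5, -2)/I(C)) = -31 - 9*(-2 + 5)/4/9 = -31 - 27*9/4 = -31 - 9*27/4 = -31 - 243/4 = -367/4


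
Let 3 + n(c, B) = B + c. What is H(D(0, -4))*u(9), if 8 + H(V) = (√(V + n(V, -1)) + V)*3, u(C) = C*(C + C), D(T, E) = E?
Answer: -3240 + 972*I*√3 ≈ -3240.0 + 1683.6*I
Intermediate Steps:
n(c, B) = -3 + B + c (n(c, B) = -3 + (B + c) = -3 + B + c)
u(C) = 2*C² (u(C) = C*(2*C) = 2*C²)
H(V) = -8 + 3*V + 3*√(-4 + 2*V) (H(V) = -8 + (√(V + (-3 - 1 + V)) + V)*3 = -8 + (√(V + (-4 + V)) + V)*3 = -8 + (√(-4 + 2*V) + V)*3 = -8 + (V + √(-4 + 2*V))*3 = -8 + (3*V + 3*√(-4 + 2*V)) = -8 + 3*V + 3*√(-4 + 2*V))
H(D(0, -4))*u(9) = (-8 + 3*(-4) + 3*√(-4 + 2*(-4)))*(2*9²) = (-8 - 12 + 3*√(-4 - 8))*(2*81) = (-8 - 12 + 3*√(-12))*162 = (-8 - 12 + 3*(2*I*√3))*162 = (-8 - 12 + 6*I*√3)*162 = (-20 + 6*I*√3)*162 = -3240 + 972*I*√3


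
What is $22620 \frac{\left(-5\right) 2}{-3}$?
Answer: $75400$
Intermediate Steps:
$22620 \frac{\left(-5\right) 2}{-3} = 22620 \left(\left(-10\right) \left(- \frac{1}{3}\right)\right) = 22620 \cdot \frac{10}{3} = 75400$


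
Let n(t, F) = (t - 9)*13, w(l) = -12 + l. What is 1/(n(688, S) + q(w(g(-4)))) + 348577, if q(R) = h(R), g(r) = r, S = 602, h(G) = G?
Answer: 3071311948/8811 ≈ 3.4858e+5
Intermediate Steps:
q(R) = R
n(t, F) = -117 + 13*t (n(t, F) = (-9 + t)*13 = -117 + 13*t)
1/(n(688, S) + q(w(g(-4)))) + 348577 = 1/((-117 + 13*688) + (-12 - 4)) + 348577 = 1/((-117 + 8944) - 16) + 348577 = 1/(8827 - 16) + 348577 = 1/8811 + 348577 = 3071311948/8811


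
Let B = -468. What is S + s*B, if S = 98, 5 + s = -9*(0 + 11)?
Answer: 48770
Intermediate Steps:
s = -104 (s = -5 - 9*(0 + 11) = -5 - 9*11 = -5 - 99 = -104)
S + s*B = 98 - 104*(-468) = 98 + 48672 = 48770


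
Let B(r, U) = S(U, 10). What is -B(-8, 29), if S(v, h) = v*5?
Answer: -145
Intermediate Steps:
S(v, h) = 5*v
B(r, U) = 5*U
-B(-8, 29) = -5*29 = -1*145 = -145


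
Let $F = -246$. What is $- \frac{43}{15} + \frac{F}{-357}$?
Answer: $- \frac{3887}{1785} \approx -2.1776$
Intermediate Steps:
$- \frac{43}{15} + \frac{F}{-357} = - \frac{43}{15} - \frac{246}{-357} = \left(-43\right) \frac{1}{15} - - \frac{82}{119} = - \frac{43}{15} + \frac{82}{119} = - \frac{3887}{1785}$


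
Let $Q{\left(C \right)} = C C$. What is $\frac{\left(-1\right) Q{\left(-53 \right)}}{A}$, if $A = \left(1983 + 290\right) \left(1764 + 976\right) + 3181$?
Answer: $- \frac{2809}{6231201} \approx -0.0004508$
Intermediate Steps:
$Q{\left(C \right)} = C^{2}$
$A = 6231201$ ($A = 2273 \cdot 2740 + 3181 = 6228020 + 3181 = 6231201$)
$\frac{\left(-1\right) Q{\left(-53 \right)}}{A} = \frac{\left(-1\right) \left(-53\right)^{2}}{6231201} = \left(-1\right) 2809 \cdot \frac{1}{6231201} = \left(-2809\right) \frac{1}{6231201} = - \frac{2809}{6231201}$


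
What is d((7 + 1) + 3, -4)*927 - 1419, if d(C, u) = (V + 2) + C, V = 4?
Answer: 14340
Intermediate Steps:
d(C, u) = 6 + C (d(C, u) = (4 + 2) + C = 6 + C)
d((7 + 1) + 3, -4)*927 - 1419 = (6 + ((7 + 1) + 3))*927 - 1419 = (6 + (8 + 3))*927 - 1419 = (6 + 11)*927 - 1419 = 17*927 - 1419 = 15759 - 1419 = 14340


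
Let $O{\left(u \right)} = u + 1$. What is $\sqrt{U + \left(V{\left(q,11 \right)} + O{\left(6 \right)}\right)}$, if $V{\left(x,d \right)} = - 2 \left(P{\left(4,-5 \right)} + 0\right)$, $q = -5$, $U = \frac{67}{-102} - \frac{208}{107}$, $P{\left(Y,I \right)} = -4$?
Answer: $\frac{5 \sqrt{59077482}}{10914} \approx 3.5213$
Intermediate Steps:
$O{\left(u \right)} = 1 + u$
$U = - \frac{28385}{10914}$ ($U = 67 \left(- \frac{1}{102}\right) - \frac{208}{107} = - \frac{67}{102} - \frac{208}{107} = - \frac{28385}{10914} \approx -2.6008$)
$V{\left(x,d \right)} = 8$ ($V{\left(x,d \right)} = - 2 \left(-4 + 0\right) = \left(-2\right) \left(-4\right) = 8$)
$\sqrt{U + \left(V{\left(q,11 \right)} + O{\left(6 \right)}\right)} = \sqrt{- \frac{28385}{10914} + \left(8 + \left(1 + 6\right)\right)} = \sqrt{- \frac{28385}{10914} + \left(8 + 7\right)} = \sqrt{- \frac{28385}{10914} + 15} = \sqrt{\frac{135325}{10914}} = \frac{5 \sqrt{59077482}}{10914}$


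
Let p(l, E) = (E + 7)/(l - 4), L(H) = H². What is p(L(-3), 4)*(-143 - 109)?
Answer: -2772/5 ≈ -554.40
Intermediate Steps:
p(l, E) = (7 + E)/(-4 + l)
p(L(-3), 4)*(-143 - 109) = ((7 + 4)/(-4 + (-3)²))*(-143 - 109) = (11/(-4 + 9))*(-252) = (11/5)*(-252) = -2772/5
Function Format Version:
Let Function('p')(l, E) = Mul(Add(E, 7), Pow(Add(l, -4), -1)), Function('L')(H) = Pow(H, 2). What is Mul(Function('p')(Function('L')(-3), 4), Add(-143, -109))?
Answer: Rational(-2772, 5) ≈ -554.40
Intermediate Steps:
Function('p')(l, E) = Mul(Pow(Add(-4, l), -1), Add(7, E)) (Function('p')(l, E) = Mul(Add(7, E), Pow(Add(-4, l), -1)) = Mul(Pow(Add(-4, l), -1), Add(7, E)))
Mul(Function('p')(Function('L')(-3), 4), Add(-143, -109)) = Mul(Mul(Pow(Add(-4, Pow(-3, 2)), -1), Add(7, 4)), Add(-143, -109)) = Mul(Mul(Pow(Add(-4, 9), -1), 11), -252) = Mul(Mul(Pow(5, -1), 11), -252) = Mul(Mul(Rational(1, 5), 11), -252) = Mul(Rational(11, 5), -252) = Rational(-2772, 5)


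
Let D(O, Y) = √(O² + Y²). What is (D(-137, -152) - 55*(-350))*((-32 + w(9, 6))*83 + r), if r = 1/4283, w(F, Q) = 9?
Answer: -157392735500/4283 - 8176246*√41873/4283 ≈ -3.7139e+7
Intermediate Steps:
r = 1/4283 ≈ 0.00023348
(D(-137, -152) - 55*(-350))*((-32 + w(9, 6))*83 + r) = (√((-137)² + (-152)²) - 55*(-350))*((-32 + 9)*83 + 1/4283) = (√(18769 + 23104) + 19250)*(-23*83 + 1/4283) = (√41873 + 19250)*(-1909 + 1/4283) = (19250 + √41873)*(-8176246/4283) = -157392735500/4283 - 8176246*√41873/4283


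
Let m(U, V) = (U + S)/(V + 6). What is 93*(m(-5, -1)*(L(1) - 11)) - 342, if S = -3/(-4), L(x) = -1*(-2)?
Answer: 7389/20 ≈ 369.45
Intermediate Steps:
L(x) = 2
S = ¾ (S = -3*(-¼) = ¾ ≈ 0.75000)
m(U, V) = (¾ + U)/(6 + V) (m(U, V) = (U + ¾)/(V + 6) = (¾ + U)/(6 + V))
93*(m(-5, -1)*(L(1) - 11)) - 342 = 93*(((¾ - 5)/(6 - 1))*(2 - 11)) - 342 = 93*((-17/4/5)*(-9)) - 342 = 93*(((⅕)*(-17/4))*(-9)) - 342 = 93*(-17/20*(-9)) - 342 = 93*(153/20) - 342 = 14229/20 - 342 = 7389/20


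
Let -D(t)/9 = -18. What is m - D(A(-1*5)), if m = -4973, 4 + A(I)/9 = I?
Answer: -5135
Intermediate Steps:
A(I) = -36 + 9*I
D(t) = 162 (D(t) = -9*(-18) = 162)
m - D(A(-1*5)) = -4973 - 1*162 = -4973 - 162 = -5135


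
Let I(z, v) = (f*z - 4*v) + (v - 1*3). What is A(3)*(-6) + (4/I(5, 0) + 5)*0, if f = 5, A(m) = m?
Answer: -18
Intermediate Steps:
I(z, v) = -3 - 3*v + 5*z (I(z, v) = (5*z - 4*v) + (v - 1*3) = (-4*v + 5*z) + (v - 3) = (-4*v + 5*z) + (-3 + v) = -3 - 3*v + 5*z)
A(3)*(-6) + (4/I(5, 0) + 5)*0 = 3*(-6) + (4/(-3 - 3*0 + 5*5) + 5)*0 = -18 + (4/(-3 + 0 + 25) + 5)*0 = -18 + (4/22 + 5)*0 = -18 + (4*(1/22) + 5)*0 = -18 + (2/11 + 5)*0 = -18 + (57/11)*0 = -18 + 0 = -18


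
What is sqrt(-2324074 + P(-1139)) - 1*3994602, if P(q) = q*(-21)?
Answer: -3994602 + I*sqrt(2300155) ≈ -3.9946e+6 + 1516.6*I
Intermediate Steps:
P(q) = -21*q
sqrt(-2324074 + P(-1139)) - 1*3994602 = sqrt(-2324074 - 21*(-1139)) - 1*3994602 = sqrt(-2324074 + 23919) - 3994602 = sqrt(-2300155) - 3994602 = I*sqrt(2300155) - 3994602 = -3994602 + I*sqrt(2300155)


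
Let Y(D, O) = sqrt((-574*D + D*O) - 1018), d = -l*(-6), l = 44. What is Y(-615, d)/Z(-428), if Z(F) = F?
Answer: -2*sqrt(2963)/107 ≈ -1.0174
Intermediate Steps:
d = 264 (d = -1*44*(-6) = -44*(-6) = 264)
Y(D, O) = sqrt(-1018 - 574*D + D*O)
Y(-615, d)/Z(-428) = sqrt(-1018 - 574*(-615) - 615*264)/(-428) = sqrt(-1018 + 353010 - 162360)*(-1/428) = sqrt(189632)*(-1/428) = (8*sqrt(2963))*(-1/428) = -2*sqrt(2963)/107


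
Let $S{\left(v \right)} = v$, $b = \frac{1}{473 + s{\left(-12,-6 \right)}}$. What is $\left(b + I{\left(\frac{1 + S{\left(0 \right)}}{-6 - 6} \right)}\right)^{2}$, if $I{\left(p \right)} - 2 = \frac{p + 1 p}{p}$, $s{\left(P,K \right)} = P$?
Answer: $\frac{3404025}{212521} \approx 16.017$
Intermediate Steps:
$b = \frac{1}{461}$ ($b = \frac{1}{473 - 12} = \frac{1}{461} \approx 0.0021692$)
$I{\left(p \right)} = 4$ ($I{\left(p \right)} = 2 + \frac{p + 1 p}{p} = 2 + \frac{p + p}{p} = 2 + \frac{2 p}{p} = 2 + 2 = 4$)
$\left(b + I{\left(\frac{1 + S{\left(0 \right)}}{-6 - 6} \right)}\right)^{2} = \left(\frac{1}{461} + 4\right)^{2} = \left(\frac{1845}{461}\right)^{2} = \frac{3404025}{212521}$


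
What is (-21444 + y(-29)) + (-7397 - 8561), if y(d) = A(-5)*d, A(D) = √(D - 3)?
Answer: -37402 - 58*I*√2 ≈ -37402.0 - 82.024*I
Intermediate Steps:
A(D) = √(-3 + D)
y(d) = 2*I*d*√2 (y(d) = √(-3 - 5)*d = √(-8)*d = (2*I*√2)*d = 2*I*d*√2)
(-21444 + y(-29)) + (-7397 - 8561) = (-21444 + 2*I*(-29)*√2) + (-7397 - 8561) = (-21444 - 58*I*√2) - 15958 = -37402 - 58*I*√2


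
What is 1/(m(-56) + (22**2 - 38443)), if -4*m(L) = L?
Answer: -1/37945 ≈ -2.6354e-5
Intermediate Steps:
m(L) = -L/4
1/(m(-56) + (22**2 - 38443)) = 1/(-1/4*(-56) + (22**2 - 38443)) = 1/(14 + (484 - 38443)) = 1/(14 - 37959) = 1/(-37945) = -1/37945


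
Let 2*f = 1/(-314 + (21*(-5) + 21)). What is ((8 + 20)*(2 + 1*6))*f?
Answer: -56/199 ≈ -0.28141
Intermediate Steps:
f = -1/796 (f = 1/(2*(-314 + (21*(-5) + 21))) = 1/(2*(-314 + (-105 + 21))) = 1/(2*(-314 - 84)) = (½)/(-398) = (½)*(-1/398) = -1/796 ≈ -0.0012563)
((8 + 20)*(2 + 1*6))*f = ((8 + 20)*(2 + 1*6))*(-1/796) = (28*(2 + 6))*(-1/796) = (28*8)*(-1/796) = 224*(-1/796) = -56/199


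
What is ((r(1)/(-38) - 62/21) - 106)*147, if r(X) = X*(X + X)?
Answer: -304451/19 ≈ -16024.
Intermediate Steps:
r(X) = 2*X² (r(X) = X*(2*X) = 2*X²)
((r(1)/(-38) - 62/21) - 106)*147 = (((2*1²)/(-38) - 62/21) - 106)*147 = (((2*1)*(-1/38) - 62*1/21) - 106)*147 = ((2*(-1/38) - 62/21) - 106)*147 = ((-1/19 - 62/21) - 106)*147 = (-1199/399 - 106)*147 = -43493/399*147 = -304451/19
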